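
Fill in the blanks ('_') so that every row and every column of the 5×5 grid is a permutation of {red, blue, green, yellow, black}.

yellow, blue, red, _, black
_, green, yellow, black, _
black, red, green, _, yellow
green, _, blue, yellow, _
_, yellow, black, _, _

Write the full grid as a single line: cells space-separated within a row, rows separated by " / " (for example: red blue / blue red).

yellow blue red green black / red green yellow black blue / black red green blue yellow / green black blue yellow red / blue yellow black red green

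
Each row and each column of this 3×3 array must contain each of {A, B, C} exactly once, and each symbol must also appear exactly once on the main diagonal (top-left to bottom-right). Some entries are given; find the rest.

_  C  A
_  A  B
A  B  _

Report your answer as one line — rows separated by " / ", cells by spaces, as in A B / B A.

(r1,c1) = B
(r2,c1) = C
(r3,c3) = C

B C A / C A B / A B C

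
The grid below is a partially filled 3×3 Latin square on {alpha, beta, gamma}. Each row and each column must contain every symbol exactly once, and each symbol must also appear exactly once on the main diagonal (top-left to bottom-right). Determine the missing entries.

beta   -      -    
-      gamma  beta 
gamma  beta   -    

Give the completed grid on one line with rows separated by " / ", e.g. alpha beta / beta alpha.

beta alpha gamma / alpha gamma beta / gamma beta alpha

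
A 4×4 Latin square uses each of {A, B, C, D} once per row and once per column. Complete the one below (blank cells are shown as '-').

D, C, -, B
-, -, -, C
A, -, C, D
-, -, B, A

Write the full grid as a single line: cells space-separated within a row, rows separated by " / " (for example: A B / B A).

D C A B / B A D C / A B C D / C D B A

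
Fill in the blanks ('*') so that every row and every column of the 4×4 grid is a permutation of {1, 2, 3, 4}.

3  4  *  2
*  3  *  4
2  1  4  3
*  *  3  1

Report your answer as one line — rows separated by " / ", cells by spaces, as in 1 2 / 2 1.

3 4 1 2 / 1 3 2 4 / 2 1 4 3 / 4 2 3 1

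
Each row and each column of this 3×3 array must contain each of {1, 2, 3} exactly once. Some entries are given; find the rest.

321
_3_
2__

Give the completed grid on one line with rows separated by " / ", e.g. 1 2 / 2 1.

At row 2, column 1: row 2 has {3}; column 1 has {2,3}; that leaves 1.
At row 2, column 3: row 2 has {1,3}; column 3 has {1}; that leaves 2.
At row 3, column 2: row 3 has {2}; column 2 has {2,3}; that leaves 1.
At row 3, column 3: row 3 has {1,2}; column 3 has {1,2}; that leaves 3.

3 2 1 / 1 3 2 / 2 1 3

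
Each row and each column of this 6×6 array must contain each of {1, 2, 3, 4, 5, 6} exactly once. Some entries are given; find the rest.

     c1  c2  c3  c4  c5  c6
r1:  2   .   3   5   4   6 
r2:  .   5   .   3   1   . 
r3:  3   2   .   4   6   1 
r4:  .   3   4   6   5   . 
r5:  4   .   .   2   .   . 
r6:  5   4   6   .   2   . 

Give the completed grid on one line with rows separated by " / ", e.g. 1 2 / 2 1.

2 1 3 5 4 6 / 6 5 2 3 1 4 / 3 2 5 4 6 1 / 1 3 4 6 5 2 / 4 6 1 2 3 5 / 5 4 6 1 2 3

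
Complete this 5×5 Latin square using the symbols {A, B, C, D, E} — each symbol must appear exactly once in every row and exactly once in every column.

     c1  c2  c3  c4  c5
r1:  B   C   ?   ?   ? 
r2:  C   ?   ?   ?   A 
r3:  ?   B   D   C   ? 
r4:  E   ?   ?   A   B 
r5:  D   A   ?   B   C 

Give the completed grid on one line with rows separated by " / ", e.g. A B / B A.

B C A E D / C E B D A / A B D C E / E D C A B / D A E B C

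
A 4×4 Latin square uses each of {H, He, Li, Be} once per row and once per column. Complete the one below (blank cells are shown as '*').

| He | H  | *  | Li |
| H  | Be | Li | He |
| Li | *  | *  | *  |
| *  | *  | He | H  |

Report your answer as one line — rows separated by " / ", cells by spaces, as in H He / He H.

He H Be Li / H Be Li He / Li He H Be / Be Li He H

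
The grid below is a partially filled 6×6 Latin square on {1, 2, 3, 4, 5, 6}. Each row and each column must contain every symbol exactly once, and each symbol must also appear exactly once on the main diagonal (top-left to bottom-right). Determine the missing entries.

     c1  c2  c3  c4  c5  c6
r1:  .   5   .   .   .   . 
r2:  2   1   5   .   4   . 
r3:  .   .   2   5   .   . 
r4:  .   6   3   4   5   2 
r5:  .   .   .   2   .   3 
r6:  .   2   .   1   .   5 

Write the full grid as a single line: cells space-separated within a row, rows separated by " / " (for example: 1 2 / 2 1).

3 5 4 6 2 1 / 2 1 5 3 4 6 / 6 3 2 5 1 4 / 1 6 3 4 5 2 / 5 4 1 2 6 3 / 4 2 6 1 3 5

(r2,c6): row 2 has {1,2,4,5}; column 6 has {2,3,5}, so it must be 6.
(r4,c1): row 4 has {2,3,4,5,6}; column 1 has {2}, so it must be 1.
(r5,c2): row 5 has {2,3}; column 2 has {1,2,5,6}, so it must be 4.
(r5,c5): row 5 has {2,3,4}; column 5 has {4,5}; the diagonal has {1,2,4,5}, so it must be 6.
(r6,c5): row 6 has {1,2,5}; column 5 has {4,5,6}, so it must be 3.
(r1,c1): row 1 has {5}; column 1 has {1,2}; the diagonal has {1,2,4,5,6}, so it must be 3.
(r1,c4): row 1 has {3,5}; column 4 has {1,2,4,5}, so it must be 6.
(r2,c4): row 2 has {1,2,4,5,6}; column 4 has {1,2,4,5,6}, so it must be 3.
(r3,c2): row 3 has {2,5}; column 2 has {1,2,4,5,6}, so it must be 3.
(r3,c5): row 3 has {2,3,5}; column 5 has {3,4,5,6}, so it must be 1.
(r3,c6): row 3 has {1,2,3,5}; column 6 has {2,3,5,6}, so it must be 4.
(r5,c1): row 5 has {2,3,4,6}; column 1 has {1,2,3}, so it must be 5.
(r5,c3): row 5 has {2,3,4,5,6}; column 3 has {2,3,5}, so it must be 1.
(r1,c3): row 1 has {3,5,6}; column 3 has {1,2,3,5}, so it must be 4.
(r1,c5): row 1 has {3,4,5,6}; column 5 has {1,3,4,5,6}, so it must be 2.
(r1,c6): row 1 has {2,3,4,5,6}; column 6 has {2,3,4,5,6}, so it must be 1.
(r3,c1): row 3 has {1,2,3,4,5}; column 1 has {1,2,3,5}, so it must be 6.
(r6,c1): row 6 has {1,2,3,5}; column 1 has {1,2,3,5,6}, so it must be 4.
(r6,c3): row 6 has {1,2,3,4,5}; column 3 has {1,2,3,4,5}, so it must be 6.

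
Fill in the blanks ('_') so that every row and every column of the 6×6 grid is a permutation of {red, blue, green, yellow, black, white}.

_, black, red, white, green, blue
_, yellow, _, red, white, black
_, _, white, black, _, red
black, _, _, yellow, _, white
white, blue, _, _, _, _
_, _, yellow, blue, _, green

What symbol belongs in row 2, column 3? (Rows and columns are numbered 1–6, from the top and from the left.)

(r1,c1) = yellow
(r3,c2) = green
(r4,c2) = red
(r4,c5) = blue
(r5,c4) = green
(r5,c6) = yellow
(r6,c1) = red
(r6,c2) = white
(r6,c5) = black
(r3,c1) = blue
(r3,c5) = yellow
(r4,c3) = green
(r5,c3) = black
(r5,c5) = red
(r2,c1) = green
(r2,c3) = blue

blue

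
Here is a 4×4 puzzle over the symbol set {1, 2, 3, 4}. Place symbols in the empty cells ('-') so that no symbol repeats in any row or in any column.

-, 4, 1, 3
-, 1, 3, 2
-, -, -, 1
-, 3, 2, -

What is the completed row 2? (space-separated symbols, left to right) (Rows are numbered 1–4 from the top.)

4 1 3 2

At row 1, column 1: row 1 has {1,3,4}; column 1 is empty so far; that leaves 2.
At row 2, column 1: row 2 has {1,2,3}; column 1 has {2}; that leaves 4.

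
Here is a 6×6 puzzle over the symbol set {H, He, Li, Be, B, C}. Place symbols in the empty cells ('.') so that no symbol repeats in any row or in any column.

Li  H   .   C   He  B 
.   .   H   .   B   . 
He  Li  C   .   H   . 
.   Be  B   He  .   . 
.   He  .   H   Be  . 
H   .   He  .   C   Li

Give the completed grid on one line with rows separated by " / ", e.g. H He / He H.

Li H Be C He B / Be C H Li B He / He Li C B H Be / C Be B He Li H / B He Li H Be C / H B He Be C Li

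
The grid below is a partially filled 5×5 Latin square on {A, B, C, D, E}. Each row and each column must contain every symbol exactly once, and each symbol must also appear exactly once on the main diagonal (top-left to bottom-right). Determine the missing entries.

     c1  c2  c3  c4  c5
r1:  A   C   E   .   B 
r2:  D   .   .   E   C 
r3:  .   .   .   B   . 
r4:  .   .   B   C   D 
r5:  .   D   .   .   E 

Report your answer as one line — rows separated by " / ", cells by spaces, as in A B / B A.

A C E D B / D B A E C / C E D B A / E A B C D / B D C A E

row 1 has {A,B,C,E}; column 4 has {B,C,E} — only D is left for (r1,c4).
row 2 has {C,D,E}; column 2 has {C,D}; the diagonal has {A,C,E} — only B is left for (r2,c2).
row 2 has {B,C,D,E}; column 3 has {B,E} — only A is left for (r2,c3).
row 3 has {B}; column 3 has {A,B,E}; the diagonal has {A,B,C,E} — only D is left for (r3,c3).
row 3 has {B,D}; column 5 has {B,C,D,E} — only A is left for (r3,c5).
row 4 has {B,C,D}; column 1 has {A,D} — only E is left for (r4,c1).
row 4 has {B,C,D,E}; column 2 has {B,C,D} — only A is left for (r4,c2).
row 5 has {D,E}; column 3 has {A,B,D,E} — only C is left for (r5,c3).
row 5 has {C,D,E}; column 4 has {B,C,D,E} — only A is left for (r5,c4).
row 3 has {A,B,D}; column 1 has {A,D,E} — only C is left for (r3,c1).
row 3 has {A,B,C,D}; column 2 has {A,B,C,D} — only E is left for (r3,c2).
row 5 has {A,C,D,E}; column 1 has {A,C,D,E} — only B is left for (r5,c1).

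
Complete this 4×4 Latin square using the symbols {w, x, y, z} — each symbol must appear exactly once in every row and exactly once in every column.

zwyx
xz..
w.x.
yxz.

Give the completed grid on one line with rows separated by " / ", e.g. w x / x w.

z w y x / x z w y / w y x z / y x z w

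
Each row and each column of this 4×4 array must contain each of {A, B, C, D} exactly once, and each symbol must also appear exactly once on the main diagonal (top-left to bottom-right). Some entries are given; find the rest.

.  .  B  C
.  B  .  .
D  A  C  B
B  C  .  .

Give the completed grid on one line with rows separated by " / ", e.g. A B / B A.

(r1,c1) = A
(r1,c2) = D
(r2,c1) = C
(r4,c4) = D
(r2,c4) = A
(r4,c3) = A
(r2,c3) = D

A D B C / C B D A / D A C B / B C A D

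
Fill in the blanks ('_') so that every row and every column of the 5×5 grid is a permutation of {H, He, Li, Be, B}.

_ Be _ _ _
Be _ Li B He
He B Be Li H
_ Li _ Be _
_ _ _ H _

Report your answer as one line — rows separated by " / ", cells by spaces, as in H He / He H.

B Be H He Li / Be H Li B He / He B Be Li H / H Li He Be B / Li He B H Be

At row 1, column 4: row 1 has {Be}; column 4 has {H,Li,Be,B}; that leaves He.
At row 2, column 2: row 2 has {He,Li,Be,B}; column 2 has {Li,Be,B}; that leaves H.
At row 4, column 5: row 4 has {Li,Be}; column 5 has {H,He}; that leaves B.
At row 5, column 2: row 5 has {H}; column 2 has {H,Li,Be,B}; that leaves He.
At row 5, column 3: row 5 has {H,He}; column 3 has {Li,Be}; that leaves B.
At row 1, column 3: row 1 has {He,Be}; column 3 has {Li,Be,B}; that leaves H.
At row 1, column 5: row 1 has {H,He,Be}; column 5 has {H,He,B}; that leaves Li.
At row 4, column 1: row 4 has {Li,Be,B}; column 1 has {He,Be}; that leaves H.
At row 4, column 3: row 4 has {H,Li,Be,B}; column 3 has {H,Li,Be,B}; that leaves He.
At row 5, column 1: row 5 has {H,He,B}; column 1 has {H,He,Be}; that leaves Li.
At row 5, column 5: row 5 has {H,He,Li,B}; column 5 has {H,He,Li,B}; that leaves Be.
At row 1, column 1: row 1 has {H,He,Li,Be}; column 1 has {H,He,Li,Be}; that leaves B.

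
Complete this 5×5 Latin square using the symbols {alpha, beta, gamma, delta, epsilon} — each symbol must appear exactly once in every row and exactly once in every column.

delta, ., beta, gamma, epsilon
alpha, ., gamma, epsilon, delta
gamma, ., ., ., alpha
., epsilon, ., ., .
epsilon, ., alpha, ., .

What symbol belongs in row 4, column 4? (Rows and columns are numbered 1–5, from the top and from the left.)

alpha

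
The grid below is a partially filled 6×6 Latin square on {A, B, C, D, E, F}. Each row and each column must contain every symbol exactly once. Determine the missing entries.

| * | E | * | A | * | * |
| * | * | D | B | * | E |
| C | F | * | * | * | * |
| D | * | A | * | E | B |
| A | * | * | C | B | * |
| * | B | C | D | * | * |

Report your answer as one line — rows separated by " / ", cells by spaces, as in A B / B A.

B E F A D C / F A D B C E / C F B E A D / D C A F E B / A D E C B F / E B C D F A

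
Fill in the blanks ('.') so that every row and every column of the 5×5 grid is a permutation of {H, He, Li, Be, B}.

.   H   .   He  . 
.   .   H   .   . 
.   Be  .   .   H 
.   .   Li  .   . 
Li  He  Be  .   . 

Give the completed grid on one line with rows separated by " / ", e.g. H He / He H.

Be H B He Li / He Li H B Be / B Be He Li H / H B Li Be He / Li He Be H B

Cell (r1,c3): row 1 has {H,He}; column 3 has {H,Li,Be} → B.
Cell (r3,c3): row 3 has {H,Be}; column 3 has {H,Li,Be,B} → He.
Cell (r4,c2): row 4 has {Li}; column 2 has {H,He,Be} → B.
Cell (r5,c5): row 5 has {He,Li,Be}; column 5 has {H} → B.
Cell (r1,c1): row 1 has {H,He,B}; column 1 has {Li} → Be.
Cell (r1,c5): row 1 has {H,He,Be,B}; column 5 has {H,B} → Li.
Cell (r2,c2): row 2 has {H}; column 2 has {H,He,Be,B} → Li.
Cell (r3,c1): row 3 has {H,He,Be}; column 1 has {Li,Be} → B.
Cell (r3,c4): row 3 has {H,He,Be,B}; column 4 has {He} → Li.
Cell (r5,c4): row 5 has {He,Li,Be,B}; column 4 has {He,Li} → H.
Cell (r2,c1): row 2 has {H,Li}; column 1 has {Li,Be,B} → He.
Cell (r2,c5): row 2 has {H,He,Li}; column 5 has {H,Li,B} → Be.
Cell (r4,c1): row 4 has {Li,B}; column 1 has {He,Li,Be,B} → H.
Cell (r4,c4): row 4 has {H,Li,B}; column 4 has {H,He,Li} → Be.
Cell (r4,c5): row 4 has {H,Li,Be,B}; column 5 has {H,Li,Be,B} → He.
Cell (r2,c4): row 2 has {H,He,Li,Be}; column 4 has {H,He,Li,Be} → B.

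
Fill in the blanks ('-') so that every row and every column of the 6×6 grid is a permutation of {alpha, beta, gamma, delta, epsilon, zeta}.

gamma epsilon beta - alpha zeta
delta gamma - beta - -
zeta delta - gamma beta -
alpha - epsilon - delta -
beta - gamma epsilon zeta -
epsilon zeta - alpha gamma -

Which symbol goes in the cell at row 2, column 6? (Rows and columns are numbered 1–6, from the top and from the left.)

alpha

(r1,c4) = delta
(r2,c5) = epsilon
(r2,c6) = alpha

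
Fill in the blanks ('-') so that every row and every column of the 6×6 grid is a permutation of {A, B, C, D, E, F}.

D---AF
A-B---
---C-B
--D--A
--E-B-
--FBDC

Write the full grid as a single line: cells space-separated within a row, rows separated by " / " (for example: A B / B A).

D B C E A F / A C B D F E / F D A C E B / B E D F C A / C F E A B D / E A F B D C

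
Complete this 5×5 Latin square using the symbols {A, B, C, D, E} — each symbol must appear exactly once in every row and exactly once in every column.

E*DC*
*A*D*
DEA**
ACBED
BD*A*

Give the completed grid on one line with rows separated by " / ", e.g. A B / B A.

E B D C A / C A E D B / D E A B C / A C B E D / B D C A E

(r1,c2) = B
(r1,c5) = A
(r2,c1) = C
(r2,c3) = E
(r2,c5) = B
(r3,c4) = B
(r3,c5) = C
(r5,c3) = C
(r5,c5) = E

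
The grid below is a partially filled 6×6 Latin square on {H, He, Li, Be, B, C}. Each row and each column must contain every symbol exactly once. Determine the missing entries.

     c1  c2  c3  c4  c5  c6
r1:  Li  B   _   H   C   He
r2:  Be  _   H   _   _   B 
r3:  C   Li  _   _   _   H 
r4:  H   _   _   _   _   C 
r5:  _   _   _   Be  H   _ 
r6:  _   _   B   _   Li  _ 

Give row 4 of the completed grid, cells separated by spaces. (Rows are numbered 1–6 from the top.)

H Be Li He B C

At row 1, column 3: row 1 has {H,He,Li,B,C}; column 3 has {H,B}; that leaves Be.
At row 2, column 5: row 2 has {H,Be,B}; column 5 has {H,Li,C}; that leaves He.
At row 3, column 3: row 3 has {H,Li,C}; column 3 has {H,Be,B}; that leaves He.
At row 3, column 4: row 3 has {H,He,Li,C}; column 4 has {H,Be}; that leaves B.
At row 3, column 5: row 3 has {H,He,Li,B,C}; column 5 has {H,He,Li,C}; that leaves Be.
At row 4, column 3: row 4 has {H,C}; column 3 has {H,He,Be,B}; that leaves Li.
At row 4, column 4: row 4 has {H,Li,C}; column 4 has {H,Be,B}; that leaves He.
At row 4, column 5: row 4 has {H,He,Li,C}; column 5 has {H,He,Li,Be,C}; that leaves B.
At row 5, column 3: row 5 has {H,Be}; column 3 has {H,He,Li,Be,B}; that leaves C.
At row 5, column 6: row 5 has {H,Be,C}; column 6 has {H,He,B,C}; that leaves Li.
At row 6, column 1: row 6 has {Li,B}; column 1 has {H,Li,Be,C}; that leaves He.
At row 6, column 4: row 6 has {He,Li,B}; column 4 has {H,He,Be,B}; that leaves C.
At row 6, column 6: row 6 has {He,Li,B,C}; column 6 has {H,He,Li,B,C}; that leaves Be.
At row 2, column 2: row 2 has {H,He,Be,B}; column 2 has {Li,B}; that leaves C.
At row 2, column 4: row 2 has {H,He,Be,B,C}; column 4 has {H,He,Be,B,C}; that leaves Li.
At row 4, column 2: row 4 has {H,He,Li,B,C}; column 2 has {Li,B,C}; that leaves Be.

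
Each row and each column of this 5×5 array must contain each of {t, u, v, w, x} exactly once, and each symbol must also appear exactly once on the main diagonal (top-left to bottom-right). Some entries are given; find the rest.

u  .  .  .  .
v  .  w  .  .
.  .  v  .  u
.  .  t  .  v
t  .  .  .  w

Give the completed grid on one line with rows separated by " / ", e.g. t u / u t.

u v x w t / v t w u x / x w v t u / w u t x v / t x u v w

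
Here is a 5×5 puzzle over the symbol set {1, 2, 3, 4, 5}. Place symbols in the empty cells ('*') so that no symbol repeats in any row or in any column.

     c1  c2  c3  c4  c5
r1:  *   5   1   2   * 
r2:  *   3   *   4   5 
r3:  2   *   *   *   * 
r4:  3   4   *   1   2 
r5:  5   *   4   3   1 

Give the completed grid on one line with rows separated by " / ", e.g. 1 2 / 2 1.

(r1,c1) = 4
(r1,c5) = 3
(r2,c1) = 1
(r2,c3) = 2
(r3,c2) = 1
(r3,c4) = 5
(r3,c5) = 4
(r4,c3) = 5
(r5,c2) = 2
(r3,c3) = 3

4 5 1 2 3 / 1 3 2 4 5 / 2 1 3 5 4 / 3 4 5 1 2 / 5 2 4 3 1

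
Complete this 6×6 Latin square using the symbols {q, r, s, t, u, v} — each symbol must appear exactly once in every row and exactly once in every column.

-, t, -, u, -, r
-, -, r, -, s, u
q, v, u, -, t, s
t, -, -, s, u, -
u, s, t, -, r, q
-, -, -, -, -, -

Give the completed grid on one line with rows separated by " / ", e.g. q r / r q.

Cell (r2,c1): row 2 has {r,s,u}; column 1 has {q,t,u} → v.
Cell (r2,c2): row 2 has {r,s,u,v}; column 2 has {s,t,v} → q.
Cell (r2,c4): row 2 has {q,r,s,u,v}; column 4 has {s,u} → t.
Cell (r3,c4): row 3 has {q,s,t,u,v}; column 4 has {s,t,u} → r.
Cell (r4,c2): row 4 has {s,t,u}; column 2 has {q,s,t,v} → r.
Cell (r4,c6): row 4 has {r,s,t,u}; column 6 has {q,r,s,u} → v.
Cell (r5,c4): row 5 has {q,r,s,t,u}; column 4 has {r,s,t,u} → v.
Cell (r6,c2): row 6 is empty so far; column 2 has {q,r,s,t,v} → u.
Cell (r6,c4): row 6 has {u}; column 4 has {r,s,t,u,v} → q.
Cell (r6,c5): row 6 has {q,u}; column 5 has {r,s,t,u} → v.
Cell (r6,c6): row 6 has {q,u,v}; column 6 has {q,r,s,u,v} → t.
Cell (r1,c1): row 1 has {r,t,u}; column 1 has {q,t,u,v} → s.
Cell (r1,c5): row 1 has {r,s,t,u}; column 5 has {r,s,t,u,v} → q.
Cell (r4,c3): row 4 has {r,s,t,u,v}; column 3 has {r,t,u} → q.
Cell (r6,c1): row 6 has {q,t,u,v}; column 1 has {q,s,t,u,v} → r.
Cell (r6,c3): row 6 has {q,r,t,u,v}; column 3 has {q,r,t,u} → s.
Cell (r1,c3): row 1 has {q,r,s,t,u}; column 3 has {q,r,s,t,u} → v.

s t v u q r / v q r t s u / q v u r t s / t r q s u v / u s t v r q / r u s q v t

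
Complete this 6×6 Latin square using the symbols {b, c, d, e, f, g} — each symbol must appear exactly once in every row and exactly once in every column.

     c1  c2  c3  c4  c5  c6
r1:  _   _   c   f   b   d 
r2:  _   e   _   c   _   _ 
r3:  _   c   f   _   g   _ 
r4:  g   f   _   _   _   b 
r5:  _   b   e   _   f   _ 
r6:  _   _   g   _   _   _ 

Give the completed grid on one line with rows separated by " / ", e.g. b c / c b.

e g c f b d / f e b c d g / b c f d g e / g f d e c b / d b e g f c / c d g b e f

Cell (r1,c1): row 1 has {b,c,d,f}; column 1 has {g} → e.
Cell (r1,c2): row 1 has {b,c,d,e,f}; column 2 has {b,c,e,f} → g.
Cell (r2,c5): row 2 has {c,e}; column 5 has {b,f,g} → d.
Cell (r3,c6): row 3 has {c,f,g}; column 6 has {b,d} → e.
Cell (r4,c3): row 4 has {b,f,g}; column 3 has {c,e,f,g} → d.
Cell (r4,c4): row 4 has {b,d,f,g}; column 4 has {c,f} → e.
Cell (r4,c5): row 4 has {b,d,e,f,g}; column 5 has {b,d,f,g} → c.
Cell (r6,c2): row 6 has {g}; column 2 has {b,c,e,f,g} → d.
Cell (r6,c4): row 6 has {d,g}; column 4 has {c,e,f} → b.
Cell (r6,c5): row 6 has {b,d,g}; column 5 has {b,c,d,f,g} → e.
Cell (r2,c3): row 2 has {c,d,e}; column 3 has {c,d,e,f,g} → b.
Cell (r3,c4): row 3 has {c,e,f,g}; column 4 has {b,c,e,f} → d.
Cell (r5,c4): row 5 has {b,e,f}; column 4 has {b,c,d,e,f} → g.
Cell (r5,c6): row 5 has {b,e,f,g}; column 6 has {b,d,e} → c.
Cell (r6,c6): row 6 has {b,d,e,g}; column 6 has {b,c,d,e} → f.
Cell (r2,c1): row 2 has {b,c,d,e}; column 1 has {e,g} → f.
Cell (r2,c6): row 2 has {b,c,d,e,f}; column 6 has {b,c,d,e,f} → g.
Cell (r3,c1): row 3 has {c,d,e,f,g}; column 1 has {e,f,g} → b.
Cell (r5,c1): row 5 has {b,c,e,f,g}; column 1 has {b,e,f,g} → d.
Cell (r6,c1): row 6 has {b,d,e,f,g}; column 1 has {b,d,e,f,g} → c.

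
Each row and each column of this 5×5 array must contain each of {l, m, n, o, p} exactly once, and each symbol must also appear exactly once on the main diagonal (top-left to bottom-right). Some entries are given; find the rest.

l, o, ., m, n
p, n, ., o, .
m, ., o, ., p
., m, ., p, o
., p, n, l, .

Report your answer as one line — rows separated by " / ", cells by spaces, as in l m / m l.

l o p m n / p n m o l / m l o n p / n m l p o / o p n l m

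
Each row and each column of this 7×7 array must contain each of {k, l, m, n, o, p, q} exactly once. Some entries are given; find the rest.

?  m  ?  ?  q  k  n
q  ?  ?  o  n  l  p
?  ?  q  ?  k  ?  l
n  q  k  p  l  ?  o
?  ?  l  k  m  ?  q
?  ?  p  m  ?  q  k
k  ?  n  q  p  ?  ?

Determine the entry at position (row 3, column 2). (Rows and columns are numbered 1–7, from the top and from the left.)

o

Cell (r1,c3): row 1 has {k,m,n,q}; column 3 has {k,l,n,p,q} → o.
Cell (r1,c4): row 1 has {k,m,n,o,q}; column 4 has {k,m,o,p,q} → l.
Cell (r2,c2): row 2 has {l,n,o,p,q}; column 2 has {m,q} → k.
Cell (r2,c3): row 2 has {k,l,n,o,p,q}; column 3 has {k,l,n,o,p,q} → m.
Cell (r3,c4): row 3 has {k,l,q}; column 4 has {k,l,m,o,p,q} → n.
Cell (r4,c6): row 4 has {k,l,n,o,p,q}; column 6 has {k,l,q} → m.
Cell (r6,c5): row 6 has {k,m,p,q}; column 5 has {k,l,m,n,p,q} → o.
Cell (r7,c6): row 7 has {k,n,p,q}; column 6 has {k,l,m,q} → o.
Cell (r7,c7): row 7 has {k,n,o,p,q}; column 7 has {k,l,n,o,p,q} → m.
Cell (r1,c1): row 1 has {k,l,m,n,o,q}; column 1 has {k,n,q} → p.
Cell (r3,c6): row 3 has {k,l,n,q}; column 6 has {k,l,m,o,q} → p.
Cell (r5,c1): row 5 has {k,l,m,q}; column 1 has {k,n,p,q} → o.
Cell (r5,c6): row 5 has {k,l,m,o,q}; column 6 has {k,l,m,o,p,q} → n.
Cell (r6,c1): row 6 has {k,m,o,p,q}; column 1 has {k,n,o,p,q} → l.
Cell (r6,c2): row 6 has {k,l,m,o,p,q}; column 2 has {k,m,q} → n.
Cell (r7,c2): row 7 has {k,m,n,o,p,q}; column 2 has {k,m,n,q} → l.
Cell (r3,c1): row 3 has {k,l,n,p,q}; column 1 has {k,l,n,o,p,q} → m.
Cell (r3,c2): row 3 has {k,l,m,n,p,q}; column 2 has {k,l,m,n,q} → o.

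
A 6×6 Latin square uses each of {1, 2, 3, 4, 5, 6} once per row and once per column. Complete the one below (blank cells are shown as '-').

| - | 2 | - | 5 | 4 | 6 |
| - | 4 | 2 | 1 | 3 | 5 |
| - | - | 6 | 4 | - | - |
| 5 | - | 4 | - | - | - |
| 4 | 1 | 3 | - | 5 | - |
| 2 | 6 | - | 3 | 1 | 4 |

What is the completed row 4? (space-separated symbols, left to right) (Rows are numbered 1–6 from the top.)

5 3 4 2 6 1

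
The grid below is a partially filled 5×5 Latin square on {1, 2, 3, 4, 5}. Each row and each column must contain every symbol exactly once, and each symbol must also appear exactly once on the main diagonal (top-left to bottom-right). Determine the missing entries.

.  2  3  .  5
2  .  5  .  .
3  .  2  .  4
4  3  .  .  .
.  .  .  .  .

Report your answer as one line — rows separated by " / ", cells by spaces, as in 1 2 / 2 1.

1 2 3 4 5 / 2 4 5 3 1 / 3 5 2 1 4 / 4 3 1 5 2 / 5 1 4 2 3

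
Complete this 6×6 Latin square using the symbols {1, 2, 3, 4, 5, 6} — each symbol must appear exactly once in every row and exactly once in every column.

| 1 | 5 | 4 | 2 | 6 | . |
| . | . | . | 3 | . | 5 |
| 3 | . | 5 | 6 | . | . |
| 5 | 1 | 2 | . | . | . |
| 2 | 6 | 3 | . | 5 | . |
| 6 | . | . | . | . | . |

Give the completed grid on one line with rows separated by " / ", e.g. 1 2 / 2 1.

1 5 4 2 6 3 / 4 2 6 3 1 5 / 3 4 5 6 2 1 / 5 1 2 4 3 6 / 2 6 3 1 5 4 / 6 3 1 5 4 2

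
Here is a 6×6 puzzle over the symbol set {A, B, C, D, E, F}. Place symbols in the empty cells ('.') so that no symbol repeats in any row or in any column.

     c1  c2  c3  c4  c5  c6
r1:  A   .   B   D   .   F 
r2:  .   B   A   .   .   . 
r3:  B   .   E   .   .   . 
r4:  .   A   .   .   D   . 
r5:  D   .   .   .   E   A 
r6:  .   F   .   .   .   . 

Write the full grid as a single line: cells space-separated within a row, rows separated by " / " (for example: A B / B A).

(r1,c5) = C
(r2,c5) = F
(r3,c5) = A
(r5,c2) = C
(r5,c3) = F
(r5,c4) = B
(r6,c5) = B
(r1,c2) = E
(r3,c2) = D
(r3,c6) = C
(r4,c3) = C
(r6,c3) = D
(r6,c6) = E
(r2,c6) = D
(r3,c4) = F
(r4,c4) = E
(r4,c6) = B
(r6,c1) = C
(r6,c4) = A
(r2,c1) = E
(r2,c4) = C
(r4,c1) = F

A E B D C F / E B A C F D / B D E F A C / F A C E D B / D C F B E A / C F D A B E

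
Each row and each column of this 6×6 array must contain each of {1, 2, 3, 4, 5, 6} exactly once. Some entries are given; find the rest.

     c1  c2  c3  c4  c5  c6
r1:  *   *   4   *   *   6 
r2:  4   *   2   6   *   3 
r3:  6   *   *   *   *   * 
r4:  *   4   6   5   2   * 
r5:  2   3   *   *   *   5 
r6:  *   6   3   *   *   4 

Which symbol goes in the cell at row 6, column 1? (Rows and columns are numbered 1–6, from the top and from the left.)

1

At row 4, column 6: row 4 has {2,4,5,6}; column 6 has {3,4,5,6}; that leaves 1.
At row 5, column 3: row 5 has {2,3,5}; column 3 has {2,3,4,6}; that leaves 1.
At row 5, column 4: row 5 has {1,2,3,5}; column 4 has {5,6}; that leaves 4.
At row 5, column 5: row 5 has {1,2,3,4,5}; column 5 has {2}; that leaves 6.
At row 3, column 3: row 3 has {6}; column 3 has {1,2,3,4,6}; that leaves 5.
At row 3, column 6: row 3 has {5,6}; column 6 has {1,3,4,5,6}; that leaves 2.
At row 4, column 1: row 4 has {1,2,4,5,6}; column 1 has {2,4,6}; that leaves 3.
At row 3, column 2: row 3 has {2,5,6}; column 2 has {3,4,6}; that leaves 1.
At row 3, column 4: row 3 has {1,2,5,6}; column 4 has {4,5,6}; that leaves 3.
At row 3, column 5: row 3 has {1,2,3,5,6}; column 5 has {2,6}; that leaves 4.
At row 2, column 2: row 2 has {2,3,4,6}; column 2 has {1,3,4,6}; that leaves 5.
At row 2, column 5: row 2 has {2,3,4,5,6}; column 5 has {2,4,6}; that leaves 1.
At row 6, column 5: row 6 has {3,4,6}; column 5 has {1,2,4,6}; that leaves 5.
At row 1, column 2: row 1 has {4,6}; column 2 has {1,3,4,5,6}; that leaves 2.
At row 1, column 4: row 1 has {2,4,6}; column 4 has {3,4,5,6}; that leaves 1.
At row 1, column 5: row 1 has {1,2,4,6}; column 5 has {1,2,4,5,6}; that leaves 3.
At row 6, column 1: row 6 has {3,4,5,6}; column 1 has {2,3,4,6}; that leaves 1.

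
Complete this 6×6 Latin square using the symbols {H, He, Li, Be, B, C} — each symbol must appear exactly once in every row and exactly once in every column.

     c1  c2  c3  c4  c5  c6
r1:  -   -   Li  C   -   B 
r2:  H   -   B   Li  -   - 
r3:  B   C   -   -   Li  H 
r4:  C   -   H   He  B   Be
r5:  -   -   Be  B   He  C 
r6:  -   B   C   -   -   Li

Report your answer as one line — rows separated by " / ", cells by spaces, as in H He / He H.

row 2 has {H,Li,B}; column 6 has {H,Li,Be,B,C} — only He is left for (r2,c6).
row 3 has {H,Li,B,C}; column 3 has {H,Li,Be,B,C} — only He is left for (r3,c3).
row 3 has {H,He,Li,B,C}; column 4 has {He,Li,B,C} — only Be is left for (r3,c4).
row 4 has {H,He,Be,B,C}; column 2 has {B,C} — only Li is left for (r4,c2).
row 5 has {He,Be,B,C}; column 1 has {H,B,C} — only Li is left for (r5,c1).
row 5 has {He,Li,Be,B,C}; column 2 has {Li,B,C} — only H is left for (r5,c2).
row 6 has {Li,B,C}; column 4 has {He,Li,Be,B,C} — only H is left for (r6,c4).
row 6 has {H,Li,B,C}; column 5 has {He,Li,B} — only Be is left for (r6,c5).
row 1 has {Li,B,C}; column 5 has {He,Li,Be,B} — only H is left for (r1,c5).
row 2 has {H,He,Li,B}; column 2 has {H,Li,B,C} — only Be is left for (r2,c2).
row 2 has {H,He,Li,Be,B}; column 5 has {H,He,Li,Be,B} — only C is left for (r2,c5).
row 6 has {H,Li,Be,B,C}; column 1 has {H,Li,B,C} — only He is left for (r6,c1).
row 1 has {H,Li,B,C}; column 1 has {H,He,Li,B,C} — only Be is left for (r1,c1).
row 1 has {H,Li,Be,B,C}; column 2 has {H,Li,Be,B,C} — only He is left for (r1,c2).

Be He Li C H B / H Be B Li C He / B C He Be Li H / C Li H He B Be / Li H Be B He C / He B C H Be Li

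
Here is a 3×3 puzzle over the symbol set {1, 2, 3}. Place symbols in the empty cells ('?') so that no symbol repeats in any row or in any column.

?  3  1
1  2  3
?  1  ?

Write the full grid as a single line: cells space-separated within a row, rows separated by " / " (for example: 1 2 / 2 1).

2 3 1 / 1 2 3 / 3 1 2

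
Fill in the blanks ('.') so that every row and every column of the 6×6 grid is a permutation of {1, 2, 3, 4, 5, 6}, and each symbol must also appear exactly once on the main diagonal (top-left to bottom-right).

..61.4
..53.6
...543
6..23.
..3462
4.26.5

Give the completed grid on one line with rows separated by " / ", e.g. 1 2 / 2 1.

3 2 6 1 5 4 / 1 4 5 3 2 6 / 2 6 1 5 4 3 / 6 5 4 2 3 1 / 5 1 3 4 6 2 / 4 3 2 6 1 5

(r1,c1) = 3
(r3,c3) = 1
(r4,c3) = 4
(r4,c6) = 1
(r6,c5) = 1
(r2,c2) = 4
(r2,c5) = 2
(r3,c1) = 2
(r3,c2) = 6
(r4,c2) = 5
(r5,c2) = 1
(r6,c2) = 3
(r1,c2) = 2
(r1,c5) = 5
(r2,c1) = 1
(r5,c1) = 5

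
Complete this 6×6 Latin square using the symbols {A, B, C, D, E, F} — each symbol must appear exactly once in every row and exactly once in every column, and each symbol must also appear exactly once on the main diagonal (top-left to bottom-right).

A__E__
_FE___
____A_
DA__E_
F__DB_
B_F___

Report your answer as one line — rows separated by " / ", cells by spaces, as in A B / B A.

A B C E F D / C F E B D A / E C D F A B / D A B C E F / F E A D B C / B D F A C E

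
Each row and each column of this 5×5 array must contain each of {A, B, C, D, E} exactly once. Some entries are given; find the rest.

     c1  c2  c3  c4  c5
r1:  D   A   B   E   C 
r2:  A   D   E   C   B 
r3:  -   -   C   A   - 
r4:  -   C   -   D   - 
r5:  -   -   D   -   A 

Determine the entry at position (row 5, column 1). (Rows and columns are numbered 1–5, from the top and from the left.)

C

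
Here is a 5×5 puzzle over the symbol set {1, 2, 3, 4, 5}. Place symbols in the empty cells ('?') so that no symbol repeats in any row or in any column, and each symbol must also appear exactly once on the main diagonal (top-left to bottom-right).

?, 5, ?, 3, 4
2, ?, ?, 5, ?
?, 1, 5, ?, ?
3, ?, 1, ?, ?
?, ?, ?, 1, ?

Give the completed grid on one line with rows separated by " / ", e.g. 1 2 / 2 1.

At row 1, column 1: row 1 has {3,4,5}; column 1 has {2,3}; the diagonal has {5}; that leaves 1.
At row 1, column 3: row 1 has {1,3,4,5}; column 3 has {1,5}; that leaves 2.
At row 3, column 1: row 3 has {1,5}; column 1 has {1,2,3}; that leaves 4.
At row 3, column 4: row 3 has {1,4,5}; column 4 has {1,3,5}; that leaves 2.
At row 3, column 5: row 3 has {1,2,4,5}; column 5 has {4}; that leaves 3.
At row 4, column 4: row 4 has {1,3}; column 4 has {1,2,3,5}; the diagonal has {1,5}; that leaves 4.
At row 5, column 1: row 5 has {1}; column 1 has {1,2,3,4}; that leaves 5.
At row 5, column 5: row 5 has {1,5}; column 5 has {3,4}; the diagonal has {1,4,5}; that leaves 2.
At row 2, column 2: row 2 has {2,5}; column 2 has {1,5}; the diagonal has {1,2,4,5}; that leaves 3.
At row 2, column 3: row 2 has {2,3,5}; column 3 has {1,2,5}; that leaves 4.
At row 2, column 5: row 2 has {2,3,4,5}; column 5 has {2,3,4}; that leaves 1.
At row 4, column 2: row 4 has {1,3,4}; column 2 has {1,3,5}; that leaves 2.
At row 4, column 5: row 4 has {1,2,3,4}; column 5 has {1,2,3,4}; that leaves 5.
At row 5, column 2: row 5 has {1,2,5}; column 2 has {1,2,3,5}; that leaves 4.
At row 5, column 3: row 5 has {1,2,4,5}; column 3 has {1,2,4,5}; that leaves 3.

1 5 2 3 4 / 2 3 4 5 1 / 4 1 5 2 3 / 3 2 1 4 5 / 5 4 3 1 2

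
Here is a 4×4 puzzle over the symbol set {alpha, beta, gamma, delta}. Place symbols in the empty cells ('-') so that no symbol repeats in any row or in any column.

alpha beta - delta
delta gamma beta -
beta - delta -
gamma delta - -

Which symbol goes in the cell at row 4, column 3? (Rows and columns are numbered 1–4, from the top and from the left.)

alpha

At row 1, column 3: row 1 has {alpha,beta,delta}; column 3 has {beta,delta}; that leaves gamma.
At row 2, column 4: row 2 has {beta,gamma,delta}; column 4 has {delta}; that leaves alpha.
At row 3, column 2: row 3 has {beta,delta}; column 2 has {beta,gamma,delta}; that leaves alpha.
At row 3, column 4: row 3 has {alpha,beta,delta}; column 4 has {alpha,delta}; that leaves gamma.
At row 4, column 3: row 4 has {gamma,delta}; column 3 has {beta,gamma,delta}; that leaves alpha.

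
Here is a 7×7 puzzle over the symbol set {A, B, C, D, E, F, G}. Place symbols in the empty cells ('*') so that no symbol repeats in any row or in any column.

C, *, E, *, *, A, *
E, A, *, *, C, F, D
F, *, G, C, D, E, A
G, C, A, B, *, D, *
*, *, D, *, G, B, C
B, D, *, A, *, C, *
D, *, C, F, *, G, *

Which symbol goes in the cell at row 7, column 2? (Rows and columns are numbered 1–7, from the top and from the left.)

(r2,c3) = B
(r2,c4) = G
(r3,c2) = B
(r5,c1) = A
(r5,c4) = E
(r6,c3) = F
(r6,c5) = E
(r6,c7) = G
(r7,c2) = E

E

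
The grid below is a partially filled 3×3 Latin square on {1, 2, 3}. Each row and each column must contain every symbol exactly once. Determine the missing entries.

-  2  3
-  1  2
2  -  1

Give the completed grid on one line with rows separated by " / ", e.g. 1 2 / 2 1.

1 2 3 / 3 1 2 / 2 3 1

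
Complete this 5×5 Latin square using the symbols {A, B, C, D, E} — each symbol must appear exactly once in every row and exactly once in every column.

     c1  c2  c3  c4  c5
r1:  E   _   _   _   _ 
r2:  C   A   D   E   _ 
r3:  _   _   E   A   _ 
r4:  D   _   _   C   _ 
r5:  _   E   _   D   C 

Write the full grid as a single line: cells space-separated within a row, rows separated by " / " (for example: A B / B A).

row 1 has {E}; column 4 has {A,C,D,E} — only B is left for (r1,c4).
row 2 has {A,C,D,E}; column 5 has {C} — only B is left for (r2,c5).
row 3 has {A,E}; column 1 has {C,D,E} — only B is left for (r3,c1).
row 3 has {A,B,E}; column 5 has {B,C} — only D is left for (r3,c5).
row 4 has {C,D}; column 2 has {A,E} — only B is left for (r4,c2).
row 4 has {B,C,D}; column 3 has {D,E} — only A is left for (r4,c3).
row 4 has {A,B,C,D}; column 5 has {B,C,D} — only E is left for (r4,c5).
row 5 has {C,D,E}; column 1 has {B,C,D,E} — only A is left for (r5,c1).
row 5 has {A,C,D,E}; column 3 has {A,D,E} — only B is left for (r5,c3).
row 1 has {B,E}; column 3 has {A,B,D,E} — only C is left for (r1,c3).
row 1 has {B,C,E}; column 5 has {B,C,D,E} — only A is left for (r1,c5).
row 3 has {A,B,D,E}; column 2 has {A,B,E} — only C is left for (r3,c2).
row 1 has {A,B,C,E}; column 2 has {A,B,C,E} — only D is left for (r1,c2).

E D C B A / C A D E B / B C E A D / D B A C E / A E B D C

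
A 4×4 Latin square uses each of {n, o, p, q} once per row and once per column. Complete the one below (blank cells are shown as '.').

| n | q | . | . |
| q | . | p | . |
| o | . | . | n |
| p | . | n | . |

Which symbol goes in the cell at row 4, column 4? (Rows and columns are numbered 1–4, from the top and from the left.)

q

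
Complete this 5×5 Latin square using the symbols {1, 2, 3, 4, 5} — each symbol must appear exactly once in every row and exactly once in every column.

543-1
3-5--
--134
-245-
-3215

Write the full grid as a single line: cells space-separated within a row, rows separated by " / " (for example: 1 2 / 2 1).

(r1,c4) = 2
(r2,c2) = 1
(r2,c4) = 4
(r2,c5) = 2
(r3,c1) = 2
(r3,c2) = 5
(r4,c1) = 1
(r4,c5) = 3
(r5,c1) = 4

5 4 3 2 1 / 3 1 5 4 2 / 2 5 1 3 4 / 1 2 4 5 3 / 4 3 2 1 5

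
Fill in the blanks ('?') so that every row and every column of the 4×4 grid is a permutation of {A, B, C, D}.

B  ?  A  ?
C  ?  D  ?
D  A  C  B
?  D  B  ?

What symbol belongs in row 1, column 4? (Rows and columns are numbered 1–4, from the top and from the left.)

D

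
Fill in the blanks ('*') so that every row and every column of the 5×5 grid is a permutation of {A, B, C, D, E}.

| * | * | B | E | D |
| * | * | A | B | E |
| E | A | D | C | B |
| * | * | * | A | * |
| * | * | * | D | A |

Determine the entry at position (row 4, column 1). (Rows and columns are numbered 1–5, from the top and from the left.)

row 1 has {B,D,E}; column 2 has {A} — only C is left for (r1,c2).
row 2 has {A,B,E}; column 2 has {A,C} — only D is left for (r2,c2).
row 4 has {A}; column 5 has {A,B,D,E} — only C is left for (r4,c5).
row 1 has {B,C,D,E}; column 1 has {E} — only A is left for (r1,c1).
row 2 has {A,B,D,E}; column 1 has {A,E} — only C is left for (r2,c1).
row 4 has {A,C}; column 3 has {A,B,D} — only E is left for (r4,c3).
row 5 has {A,D}; column 1 has {A,C,E} — only B is left for (r5,c1).
row 5 has {A,B,D}; column 2 has {A,C,D} — only E is left for (r5,c2).
row 5 has {A,B,D,E}; column 3 has {A,B,D,E} — only C is left for (r5,c3).
row 4 has {A,C,E}; column 1 has {A,B,C,E} — only D is left for (r4,c1).

D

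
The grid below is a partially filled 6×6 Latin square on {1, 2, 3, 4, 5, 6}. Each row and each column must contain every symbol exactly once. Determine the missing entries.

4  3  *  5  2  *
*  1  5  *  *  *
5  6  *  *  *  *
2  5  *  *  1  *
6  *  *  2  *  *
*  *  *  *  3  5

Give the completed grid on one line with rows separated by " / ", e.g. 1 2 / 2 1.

(r2,c1) = 3
(r3,c5) = 4
(r5,c2) = 4
(r5,c5) = 5
(r6,c1) = 1
(r6,c2) = 2
(r2,c5) = 6
(r2,c4) = 4
(r2,c6) = 2
(r6,c4) = 6
(r4,c4) = 3
(r6,c3) = 4
(r3,c4) = 1
(r3,c6) = 3
(r4,c3) = 6
(r4,c6) = 4
(r5,c6) = 1
(r1,c3) = 1
(r1,c6) = 6
(r3,c3) = 2
(r5,c3) = 3

4 3 1 5 2 6 / 3 1 5 4 6 2 / 5 6 2 1 4 3 / 2 5 6 3 1 4 / 6 4 3 2 5 1 / 1 2 4 6 3 5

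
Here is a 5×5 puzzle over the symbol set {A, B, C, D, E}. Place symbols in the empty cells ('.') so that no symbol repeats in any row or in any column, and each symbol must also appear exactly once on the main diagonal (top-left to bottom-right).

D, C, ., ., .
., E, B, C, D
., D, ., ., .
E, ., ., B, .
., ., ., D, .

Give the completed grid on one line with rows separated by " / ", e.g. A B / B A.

D C A E B / A E B C D / B D C A E / E A D B C / C B E D A

row 2 has {B,C,D,E}; column 1 has {D,E} — only A is left for (r2,c1).
row 4 has {B,E}; column 2 has {C,D,E} — only A is left for (r4,c2).
row 4 has {A,B,E}; column 5 has {D} — only C is left for (r4,c5).
row 5 has {D}; column 2 has {A,C,D,E} — only B is left for (r5,c2).
row 5 has {B,D}; column 5 has {C,D}; the diagonal has {B,D,E} — only A is left for (r5,c5).
row 3 has {D}; column 3 has {B}; the diagonal has {A,B,D,E} — only C is left for (r3,c3).
row 4 has {A,B,C,E}; column 3 has {B,C} — only D is left for (r4,c3).
row 5 has {A,B,D}; column 1 has {A,D,E} — only C is left for (r5,c1).
row 5 has {A,B,C,D}; column 3 has {B,C,D} — only E is left for (r5,c3).
row 1 has {C,D}; column 3 has {B,C,D,E} — only A is left for (r1,c3).
row 1 has {A,C,D}; column 4 has {B,C,D} — only E is left for (r1,c4).
row 1 has {A,C,D,E}; column 5 has {A,C,D} — only B is left for (r1,c5).
row 3 has {C,D}; column 1 has {A,C,D,E} — only B is left for (r3,c1).
row 3 has {B,C,D}; column 4 has {B,C,D,E} — only A is left for (r3,c4).
row 3 has {A,B,C,D}; column 5 has {A,B,C,D} — only E is left for (r3,c5).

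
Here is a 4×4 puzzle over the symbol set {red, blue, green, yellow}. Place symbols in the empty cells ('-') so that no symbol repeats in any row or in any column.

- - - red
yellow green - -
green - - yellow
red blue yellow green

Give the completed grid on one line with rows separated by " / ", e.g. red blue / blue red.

(r1,c1): row 1 has {red}; column 1 has {red,green,yellow}, so it must be blue.
(r1,c2): row 1 has {red,blue}; column 2 has {blue,green}, so it must be yellow.
(r1,c3): row 1 has {red,blue,yellow}; column 3 has {yellow}, so it must be green.
(r2,c4): row 2 has {green,yellow}; column 4 has {red,green,yellow}, so it must be blue.
(r3,c2): row 3 has {green,yellow}; column 2 has {blue,green,yellow}, so it must be red.
(r3,c3): row 3 has {red,green,yellow}; column 3 has {green,yellow}, so it must be blue.
(r2,c3): row 2 has {blue,green,yellow}; column 3 has {blue,green,yellow}, so it must be red.

blue yellow green red / yellow green red blue / green red blue yellow / red blue yellow green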